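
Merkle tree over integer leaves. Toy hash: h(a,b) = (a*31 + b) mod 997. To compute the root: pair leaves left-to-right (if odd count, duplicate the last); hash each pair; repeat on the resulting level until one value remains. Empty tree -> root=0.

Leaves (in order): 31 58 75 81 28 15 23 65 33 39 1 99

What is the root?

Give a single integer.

L0: [31, 58, 75, 81, 28, 15, 23, 65, 33, 39, 1, 99]
L1: h(31,58)=(31*31+58)%997=22 h(75,81)=(75*31+81)%997=412 h(28,15)=(28*31+15)%997=883 h(23,65)=(23*31+65)%997=778 h(33,39)=(33*31+39)%997=65 h(1,99)=(1*31+99)%997=130 -> [22, 412, 883, 778, 65, 130]
L2: h(22,412)=(22*31+412)%997=97 h(883,778)=(883*31+778)%997=235 h(65,130)=(65*31+130)%997=151 -> [97, 235, 151]
L3: h(97,235)=(97*31+235)%997=251 h(151,151)=(151*31+151)%997=844 -> [251, 844]
L4: h(251,844)=(251*31+844)%997=649 -> [649]

Answer: 649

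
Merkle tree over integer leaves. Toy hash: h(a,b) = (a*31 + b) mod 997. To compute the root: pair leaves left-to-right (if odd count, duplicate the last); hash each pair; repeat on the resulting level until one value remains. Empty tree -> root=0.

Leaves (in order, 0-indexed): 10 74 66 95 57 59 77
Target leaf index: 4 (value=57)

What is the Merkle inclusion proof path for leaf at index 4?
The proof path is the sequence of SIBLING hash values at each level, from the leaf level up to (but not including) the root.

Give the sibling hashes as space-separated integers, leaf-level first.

L0 (leaves): [10, 74, 66, 95, 57, 59, 77], target index=4
L1: h(10,74)=(10*31+74)%997=384 [pair 0] h(66,95)=(66*31+95)%997=147 [pair 1] h(57,59)=(57*31+59)%997=829 [pair 2] h(77,77)=(77*31+77)%997=470 [pair 3] -> [384, 147, 829, 470]
  Sibling for proof at L0: 59
L2: h(384,147)=(384*31+147)%997=87 [pair 0] h(829,470)=(829*31+470)%997=247 [pair 1] -> [87, 247]
  Sibling for proof at L1: 470
L3: h(87,247)=(87*31+247)%997=950 [pair 0] -> [950]
  Sibling for proof at L2: 87
Root: 950
Proof path (sibling hashes from leaf to root): [59, 470, 87]

Answer: 59 470 87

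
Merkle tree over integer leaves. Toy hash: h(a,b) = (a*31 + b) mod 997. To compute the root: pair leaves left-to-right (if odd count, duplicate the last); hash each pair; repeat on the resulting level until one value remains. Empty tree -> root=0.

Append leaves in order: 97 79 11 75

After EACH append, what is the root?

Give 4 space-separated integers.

Answer: 97 95 306 370

Derivation:
After append 97 (leaves=[97]):
  L0: [97]
  root=97
After append 79 (leaves=[97, 79]):
  L0: [97, 79]
  L1: h(97,79)=(97*31+79)%997=95 -> [95]
  root=95
After append 11 (leaves=[97, 79, 11]):
  L0: [97, 79, 11]
  L1: h(97,79)=(97*31+79)%997=95 h(11,11)=(11*31+11)%997=352 -> [95, 352]
  L2: h(95,352)=(95*31+352)%997=306 -> [306]
  root=306
After append 75 (leaves=[97, 79, 11, 75]):
  L0: [97, 79, 11, 75]
  L1: h(97,79)=(97*31+79)%997=95 h(11,75)=(11*31+75)%997=416 -> [95, 416]
  L2: h(95,416)=(95*31+416)%997=370 -> [370]
  root=370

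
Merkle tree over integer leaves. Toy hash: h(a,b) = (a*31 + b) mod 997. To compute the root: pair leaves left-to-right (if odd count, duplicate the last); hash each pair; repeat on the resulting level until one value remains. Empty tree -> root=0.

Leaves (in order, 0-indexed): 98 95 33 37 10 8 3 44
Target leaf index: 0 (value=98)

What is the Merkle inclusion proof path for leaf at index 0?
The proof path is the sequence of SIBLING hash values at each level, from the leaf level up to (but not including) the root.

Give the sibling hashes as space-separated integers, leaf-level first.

Answer: 95 63 25

Derivation:
L0 (leaves): [98, 95, 33, 37, 10, 8, 3, 44], target index=0
L1: h(98,95)=(98*31+95)%997=142 [pair 0] h(33,37)=(33*31+37)%997=63 [pair 1] h(10,8)=(10*31+8)%997=318 [pair 2] h(3,44)=(3*31+44)%997=137 [pair 3] -> [142, 63, 318, 137]
  Sibling for proof at L0: 95
L2: h(142,63)=(142*31+63)%997=477 [pair 0] h(318,137)=(318*31+137)%997=25 [pair 1] -> [477, 25]
  Sibling for proof at L1: 63
L3: h(477,25)=(477*31+25)%997=854 [pair 0] -> [854]
  Sibling for proof at L2: 25
Root: 854
Proof path (sibling hashes from leaf to root): [95, 63, 25]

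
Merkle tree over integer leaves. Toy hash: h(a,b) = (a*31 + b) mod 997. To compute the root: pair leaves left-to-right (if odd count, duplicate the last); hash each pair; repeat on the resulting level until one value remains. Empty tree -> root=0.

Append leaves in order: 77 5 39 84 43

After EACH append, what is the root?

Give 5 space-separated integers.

After append 77 (leaves=[77]):
  L0: [77]
  root=77
After append 5 (leaves=[77, 5]):
  L0: [77, 5]
  L1: h(77,5)=(77*31+5)%997=398 -> [398]
  root=398
After append 39 (leaves=[77, 5, 39]):
  L0: [77, 5, 39]
  L1: h(77,5)=(77*31+5)%997=398 h(39,39)=(39*31+39)%997=251 -> [398, 251]
  L2: h(398,251)=(398*31+251)%997=625 -> [625]
  root=625
After append 84 (leaves=[77, 5, 39, 84]):
  L0: [77, 5, 39, 84]
  L1: h(77,5)=(77*31+5)%997=398 h(39,84)=(39*31+84)%997=296 -> [398, 296]
  L2: h(398,296)=(398*31+296)%997=670 -> [670]
  root=670
After append 43 (leaves=[77, 5, 39, 84, 43]):
  L0: [77, 5, 39, 84, 43]
  L1: h(77,5)=(77*31+5)%997=398 h(39,84)=(39*31+84)%997=296 h(43,43)=(43*31+43)%997=379 -> [398, 296, 379]
  L2: h(398,296)=(398*31+296)%997=670 h(379,379)=(379*31+379)%997=164 -> [670, 164]
  L3: h(670,164)=(670*31+164)%997=994 -> [994]
  root=994

Answer: 77 398 625 670 994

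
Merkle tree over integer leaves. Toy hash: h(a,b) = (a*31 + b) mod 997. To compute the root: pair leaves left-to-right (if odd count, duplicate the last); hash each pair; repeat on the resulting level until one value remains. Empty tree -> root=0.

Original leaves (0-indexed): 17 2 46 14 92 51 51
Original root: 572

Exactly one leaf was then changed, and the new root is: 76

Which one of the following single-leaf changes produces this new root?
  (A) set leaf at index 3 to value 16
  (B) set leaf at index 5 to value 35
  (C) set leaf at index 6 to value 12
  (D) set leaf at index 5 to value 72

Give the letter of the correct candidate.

Answer: B

Derivation:
Original leaves: [17, 2, 46, 14, 92, 51, 51]
Target new root: 76
Try each candidate change and compute the resulting root:
Candidate A: set leaf[3] = 16 -> leaves = [17, 2, 46, 16, 92, 51, 51]
  L0: [17, 2, 46, 16, 92, 51, 51]
  L1: h(17,2)=(17*31+2)%997=529 h(46,16)=(46*31+16)%997=445 h(92,51)=(92*31+51)%997=909 h(51,51)=(51*31+51)%997=635 -> [529, 445, 909, 635]
  L2: h(529,445)=(529*31+445)%997=892 h(909,635)=(909*31+635)%997=898 -> [892, 898]
  L3: h(892,898)=(892*31+898)%997=634 -> [634]
  root = 634 != target 76
Candidate B: set leaf[5] = 35 -> leaves = [17, 2, 46, 14, 92, 35, 51]
  L0: [17, 2, 46, 14, 92, 35, 51]
  L1: h(17,2)=(17*31+2)%997=529 h(46,14)=(46*31+14)%997=443 h(92,35)=(92*31+35)%997=893 h(51,51)=(51*31+51)%997=635 -> [529, 443, 893, 635]
  L2: h(529,443)=(529*31+443)%997=890 h(893,635)=(893*31+635)%997=402 -> [890, 402]
  L3: h(890,402)=(890*31+402)%997=76 -> [76]
  root = 76 == target 76  ** MATCH **
Candidate C: set leaf[6] = 12 -> leaves = [17, 2, 46, 14, 92, 51, 12]
  L0: [17, 2, 46, 14, 92, 51, 12]
  L1: h(17,2)=(17*31+2)%997=529 h(46,14)=(46*31+14)%997=443 h(92,51)=(92*31+51)%997=909 h(12,12)=(12*31+12)%997=384 -> [529, 443, 909, 384]
  L2: h(529,443)=(529*31+443)%997=890 h(909,384)=(909*31+384)%997=647 -> [890, 647]
  L3: h(890,647)=(890*31+647)%997=321 -> [321]
  root = 321 != target 76
Candidate D: set leaf[5] = 72 -> leaves = [17, 2, 46, 14, 92, 72, 51]
  L0: [17, 2, 46, 14, 92, 72, 51]
  L1: h(17,2)=(17*31+2)%997=529 h(46,14)=(46*31+14)%997=443 h(92,72)=(92*31+72)%997=930 h(51,51)=(51*31+51)%997=635 -> [529, 443, 930, 635]
  L2: h(529,443)=(529*31+443)%997=890 h(930,635)=(930*31+635)%997=552 -> [890, 552]
  L3: h(890,552)=(890*31+552)%997=226 -> [226]
  root = 226 != target 76
Candidate B produces the target root.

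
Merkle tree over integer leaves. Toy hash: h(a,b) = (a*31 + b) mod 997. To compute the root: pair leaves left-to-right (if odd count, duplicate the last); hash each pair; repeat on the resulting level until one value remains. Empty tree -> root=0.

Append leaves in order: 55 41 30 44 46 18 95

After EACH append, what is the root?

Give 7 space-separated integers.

Answer: 55 749 251 265 484 585 187

Derivation:
After append 55 (leaves=[55]):
  L0: [55]
  root=55
After append 41 (leaves=[55, 41]):
  L0: [55, 41]
  L1: h(55,41)=(55*31+41)%997=749 -> [749]
  root=749
After append 30 (leaves=[55, 41, 30]):
  L0: [55, 41, 30]
  L1: h(55,41)=(55*31+41)%997=749 h(30,30)=(30*31+30)%997=960 -> [749, 960]
  L2: h(749,960)=(749*31+960)%997=251 -> [251]
  root=251
After append 44 (leaves=[55, 41, 30, 44]):
  L0: [55, 41, 30, 44]
  L1: h(55,41)=(55*31+41)%997=749 h(30,44)=(30*31+44)%997=974 -> [749, 974]
  L2: h(749,974)=(749*31+974)%997=265 -> [265]
  root=265
After append 46 (leaves=[55, 41, 30, 44, 46]):
  L0: [55, 41, 30, 44, 46]
  L1: h(55,41)=(55*31+41)%997=749 h(30,44)=(30*31+44)%997=974 h(46,46)=(46*31+46)%997=475 -> [749, 974, 475]
  L2: h(749,974)=(749*31+974)%997=265 h(475,475)=(475*31+475)%997=245 -> [265, 245]
  L3: h(265,245)=(265*31+245)%997=484 -> [484]
  root=484
After append 18 (leaves=[55, 41, 30, 44, 46, 18]):
  L0: [55, 41, 30, 44, 46, 18]
  L1: h(55,41)=(55*31+41)%997=749 h(30,44)=(30*31+44)%997=974 h(46,18)=(46*31+18)%997=447 -> [749, 974, 447]
  L2: h(749,974)=(749*31+974)%997=265 h(447,447)=(447*31+447)%997=346 -> [265, 346]
  L3: h(265,346)=(265*31+346)%997=585 -> [585]
  root=585
After append 95 (leaves=[55, 41, 30, 44, 46, 18, 95]):
  L0: [55, 41, 30, 44, 46, 18, 95]
  L1: h(55,41)=(55*31+41)%997=749 h(30,44)=(30*31+44)%997=974 h(46,18)=(46*31+18)%997=447 h(95,95)=(95*31+95)%997=49 -> [749, 974, 447, 49]
  L2: h(749,974)=(749*31+974)%997=265 h(447,49)=(447*31+49)%997=945 -> [265, 945]
  L3: h(265,945)=(265*31+945)%997=187 -> [187]
  root=187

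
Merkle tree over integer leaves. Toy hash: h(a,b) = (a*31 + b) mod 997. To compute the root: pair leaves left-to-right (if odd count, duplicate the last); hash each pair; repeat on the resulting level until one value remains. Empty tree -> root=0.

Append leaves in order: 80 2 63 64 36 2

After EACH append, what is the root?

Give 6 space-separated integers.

Answer: 80 488 195 196 69 975

Derivation:
After append 80 (leaves=[80]):
  L0: [80]
  root=80
After append 2 (leaves=[80, 2]):
  L0: [80, 2]
  L1: h(80,2)=(80*31+2)%997=488 -> [488]
  root=488
After append 63 (leaves=[80, 2, 63]):
  L0: [80, 2, 63]
  L1: h(80,2)=(80*31+2)%997=488 h(63,63)=(63*31+63)%997=22 -> [488, 22]
  L2: h(488,22)=(488*31+22)%997=195 -> [195]
  root=195
After append 64 (leaves=[80, 2, 63, 64]):
  L0: [80, 2, 63, 64]
  L1: h(80,2)=(80*31+2)%997=488 h(63,64)=(63*31+64)%997=23 -> [488, 23]
  L2: h(488,23)=(488*31+23)%997=196 -> [196]
  root=196
After append 36 (leaves=[80, 2, 63, 64, 36]):
  L0: [80, 2, 63, 64, 36]
  L1: h(80,2)=(80*31+2)%997=488 h(63,64)=(63*31+64)%997=23 h(36,36)=(36*31+36)%997=155 -> [488, 23, 155]
  L2: h(488,23)=(488*31+23)%997=196 h(155,155)=(155*31+155)%997=972 -> [196, 972]
  L3: h(196,972)=(196*31+972)%997=69 -> [69]
  root=69
After append 2 (leaves=[80, 2, 63, 64, 36, 2]):
  L0: [80, 2, 63, 64, 36, 2]
  L1: h(80,2)=(80*31+2)%997=488 h(63,64)=(63*31+64)%997=23 h(36,2)=(36*31+2)%997=121 -> [488, 23, 121]
  L2: h(488,23)=(488*31+23)%997=196 h(121,121)=(121*31+121)%997=881 -> [196, 881]
  L3: h(196,881)=(196*31+881)%997=975 -> [975]
  root=975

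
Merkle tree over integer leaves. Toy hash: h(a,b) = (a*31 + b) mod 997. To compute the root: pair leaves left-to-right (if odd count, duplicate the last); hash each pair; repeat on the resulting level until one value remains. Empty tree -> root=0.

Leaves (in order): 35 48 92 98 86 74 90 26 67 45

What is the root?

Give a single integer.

L0: [35, 48, 92, 98, 86, 74, 90, 26, 67, 45]
L1: h(35,48)=(35*31+48)%997=136 h(92,98)=(92*31+98)%997=956 h(86,74)=(86*31+74)%997=746 h(90,26)=(90*31+26)%997=822 h(67,45)=(67*31+45)%997=128 -> [136, 956, 746, 822, 128]
L2: h(136,956)=(136*31+956)%997=187 h(746,822)=(746*31+822)%997=20 h(128,128)=(128*31+128)%997=108 -> [187, 20, 108]
L3: h(187,20)=(187*31+20)%997=832 h(108,108)=(108*31+108)%997=465 -> [832, 465]
L4: h(832,465)=(832*31+465)%997=335 -> [335]

Answer: 335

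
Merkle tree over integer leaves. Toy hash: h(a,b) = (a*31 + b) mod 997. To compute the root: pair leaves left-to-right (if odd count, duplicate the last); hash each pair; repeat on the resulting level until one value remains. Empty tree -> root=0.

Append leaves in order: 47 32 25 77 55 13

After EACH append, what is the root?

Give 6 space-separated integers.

Answer: 47 492 100 152 215 865

Derivation:
After append 47 (leaves=[47]):
  L0: [47]
  root=47
After append 32 (leaves=[47, 32]):
  L0: [47, 32]
  L1: h(47,32)=(47*31+32)%997=492 -> [492]
  root=492
After append 25 (leaves=[47, 32, 25]):
  L0: [47, 32, 25]
  L1: h(47,32)=(47*31+32)%997=492 h(25,25)=(25*31+25)%997=800 -> [492, 800]
  L2: h(492,800)=(492*31+800)%997=100 -> [100]
  root=100
After append 77 (leaves=[47, 32, 25, 77]):
  L0: [47, 32, 25, 77]
  L1: h(47,32)=(47*31+32)%997=492 h(25,77)=(25*31+77)%997=852 -> [492, 852]
  L2: h(492,852)=(492*31+852)%997=152 -> [152]
  root=152
After append 55 (leaves=[47, 32, 25, 77, 55]):
  L0: [47, 32, 25, 77, 55]
  L1: h(47,32)=(47*31+32)%997=492 h(25,77)=(25*31+77)%997=852 h(55,55)=(55*31+55)%997=763 -> [492, 852, 763]
  L2: h(492,852)=(492*31+852)%997=152 h(763,763)=(763*31+763)%997=488 -> [152, 488]
  L3: h(152,488)=(152*31+488)%997=215 -> [215]
  root=215
After append 13 (leaves=[47, 32, 25, 77, 55, 13]):
  L0: [47, 32, 25, 77, 55, 13]
  L1: h(47,32)=(47*31+32)%997=492 h(25,77)=(25*31+77)%997=852 h(55,13)=(55*31+13)%997=721 -> [492, 852, 721]
  L2: h(492,852)=(492*31+852)%997=152 h(721,721)=(721*31+721)%997=141 -> [152, 141]
  L3: h(152,141)=(152*31+141)%997=865 -> [865]
  root=865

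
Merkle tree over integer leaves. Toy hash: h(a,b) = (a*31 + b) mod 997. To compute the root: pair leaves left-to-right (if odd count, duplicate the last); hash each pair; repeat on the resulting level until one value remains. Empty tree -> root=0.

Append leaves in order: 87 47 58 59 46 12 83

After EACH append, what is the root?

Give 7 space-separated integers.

After append 87 (leaves=[87]):
  L0: [87]
  root=87
After append 47 (leaves=[87, 47]):
  L0: [87, 47]
  L1: h(87,47)=(87*31+47)%997=750 -> [750]
  root=750
After append 58 (leaves=[87, 47, 58]):
  L0: [87, 47, 58]
  L1: h(87,47)=(87*31+47)%997=750 h(58,58)=(58*31+58)%997=859 -> [750, 859]
  L2: h(750,859)=(750*31+859)%997=181 -> [181]
  root=181
After append 59 (leaves=[87, 47, 58, 59]):
  L0: [87, 47, 58, 59]
  L1: h(87,47)=(87*31+47)%997=750 h(58,59)=(58*31+59)%997=860 -> [750, 860]
  L2: h(750,860)=(750*31+860)%997=182 -> [182]
  root=182
After append 46 (leaves=[87, 47, 58, 59, 46]):
  L0: [87, 47, 58, 59, 46]
  L1: h(87,47)=(87*31+47)%997=750 h(58,59)=(58*31+59)%997=860 h(46,46)=(46*31+46)%997=475 -> [750, 860, 475]
  L2: h(750,860)=(750*31+860)%997=182 h(475,475)=(475*31+475)%997=245 -> [182, 245]
  L3: h(182,245)=(182*31+245)%997=902 -> [902]
  root=902
After append 12 (leaves=[87, 47, 58, 59, 46, 12]):
  L0: [87, 47, 58, 59, 46, 12]
  L1: h(87,47)=(87*31+47)%997=750 h(58,59)=(58*31+59)%997=860 h(46,12)=(46*31+12)%997=441 -> [750, 860, 441]
  L2: h(750,860)=(750*31+860)%997=182 h(441,441)=(441*31+441)%997=154 -> [182, 154]
  L3: h(182,154)=(182*31+154)%997=811 -> [811]
  root=811
After append 83 (leaves=[87, 47, 58, 59, 46, 12, 83]):
  L0: [87, 47, 58, 59, 46, 12, 83]
  L1: h(87,47)=(87*31+47)%997=750 h(58,59)=(58*31+59)%997=860 h(46,12)=(46*31+12)%997=441 h(83,83)=(83*31+83)%997=662 -> [750, 860, 441, 662]
  L2: h(750,860)=(750*31+860)%997=182 h(441,662)=(441*31+662)%997=375 -> [182, 375]
  L3: h(182,375)=(182*31+375)%997=35 -> [35]
  root=35

Answer: 87 750 181 182 902 811 35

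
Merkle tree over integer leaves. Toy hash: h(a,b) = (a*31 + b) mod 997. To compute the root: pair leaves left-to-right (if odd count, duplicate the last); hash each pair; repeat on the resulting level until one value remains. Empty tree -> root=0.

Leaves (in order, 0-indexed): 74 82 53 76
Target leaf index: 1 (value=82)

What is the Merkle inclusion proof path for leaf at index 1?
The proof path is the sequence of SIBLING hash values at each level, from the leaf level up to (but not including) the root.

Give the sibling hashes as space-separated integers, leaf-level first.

Answer: 74 722

Derivation:
L0 (leaves): [74, 82, 53, 76], target index=1
L1: h(74,82)=(74*31+82)%997=382 [pair 0] h(53,76)=(53*31+76)%997=722 [pair 1] -> [382, 722]
  Sibling for proof at L0: 74
L2: h(382,722)=(382*31+722)%997=600 [pair 0] -> [600]
  Sibling for proof at L1: 722
Root: 600
Proof path (sibling hashes from leaf to root): [74, 722]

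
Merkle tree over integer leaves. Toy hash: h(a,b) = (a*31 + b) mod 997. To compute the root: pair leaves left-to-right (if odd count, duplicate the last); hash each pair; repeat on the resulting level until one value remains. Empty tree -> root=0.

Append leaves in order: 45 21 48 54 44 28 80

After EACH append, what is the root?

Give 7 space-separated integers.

Answer: 45 419 567 573 8 493 664

Derivation:
After append 45 (leaves=[45]):
  L0: [45]
  root=45
After append 21 (leaves=[45, 21]):
  L0: [45, 21]
  L1: h(45,21)=(45*31+21)%997=419 -> [419]
  root=419
After append 48 (leaves=[45, 21, 48]):
  L0: [45, 21, 48]
  L1: h(45,21)=(45*31+21)%997=419 h(48,48)=(48*31+48)%997=539 -> [419, 539]
  L2: h(419,539)=(419*31+539)%997=567 -> [567]
  root=567
After append 54 (leaves=[45, 21, 48, 54]):
  L0: [45, 21, 48, 54]
  L1: h(45,21)=(45*31+21)%997=419 h(48,54)=(48*31+54)%997=545 -> [419, 545]
  L2: h(419,545)=(419*31+545)%997=573 -> [573]
  root=573
After append 44 (leaves=[45, 21, 48, 54, 44]):
  L0: [45, 21, 48, 54, 44]
  L1: h(45,21)=(45*31+21)%997=419 h(48,54)=(48*31+54)%997=545 h(44,44)=(44*31+44)%997=411 -> [419, 545, 411]
  L2: h(419,545)=(419*31+545)%997=573 h(411,411)=(411*31+411)%997=191 -> [573, 191]
  L3: h(573,191)=(573*31+191)%997=8 -> [8]
  root=8
After append 28 (leaves=[45, 21, 48, 54, 44, 28]):
  L0: [45, 21, 48, 54, 44, 28]
  L1: h(45,21)=(45*31+21)%997=419 h(48,54)=(48*31+54)%997=545 h(44,28)=(44*31+28)%997=395 -> [419, 545, 395]
  L2: h(419,545)=(419*31+545)%997=573 h(395,395)=(395*31+395)%997=676 -> [573, 676]
  L3: h(573,676)=(573*31+676)%997=493 -> [493]
  root=493
After append 80 (leaves=[45, 21, 48, 54, 44, 28, 80]):
  L0: [45, 21, 48, 54, 44, 28, 80]
  L1: h(45,21)=(45*31+21)%997=419 h(48,54)=(48*31+54)%997=545 h(44,28)=(44*31+28)%997=395 h(80,80)=(80*31+80)%997=566 -> [419, 545, 395, 566]
  L2: h(419,545)=(419*31+545)%997=573 h(395,566)=(395*31+566)%997=847 -> [573, 847]
  L3: h(573,847)=(573*31+847)%997=664 -> [664]
  root=664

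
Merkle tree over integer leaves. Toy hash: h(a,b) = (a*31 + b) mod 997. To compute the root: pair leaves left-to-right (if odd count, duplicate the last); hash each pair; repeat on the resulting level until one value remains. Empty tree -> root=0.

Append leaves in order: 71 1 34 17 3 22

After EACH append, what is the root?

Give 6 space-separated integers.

Answer: 71 208 557 540 869 480

Derivation:
After append 71 (leaves=[71]):
  L0: [71]
  root=71
After append 1 (leaves=[71, 1]):
  L0: [71, 1]
  L1: h(71,1)=(71*31+1)%997=208 -> [208]
  root=208
After append 34 (leaves=[71, 1, 34]):
  L0: [71, 1, 34]
  L1: h(71,1)=(71*31+1)%997=208 h(34,34)=(34*31+34)%997=91 -> [208, 91]
  L2: h(208,91)=(208*31+91)%997=557 -> [557]
  root=557
After append 17 (leaves=[71, 1, 34, 17]):
  L0: [71, 1, 34, 17]
  L1: h(71,1)=(71*31+1)%997=208 h(34,17)=(34*31+17)%997=74 -> [208, 74]
  L2: h(208,74)=(208*31+74)%997=540 -> [540]
  root=540
After append 3 (leaves=[71, 1, 34, 17, 3]):
  L0: [71, 1, 34, 17, 3]
  L1: h(71,1)=(71*31+1)%997=208 h(34,17)=(34*31+17)%997=74 h(3,3)=(3*31+3)%997=96 -> [208, 74, 96]
  L2: h(208,74)=(208*31+74)%997=540 h(96,96)=(96*31+96)%997=81 -> [540, 81]
  L3: h(540,81)=(540*31+81)%997=869 -> [869]
  root=869
After append 22 (leaves=[71, 1, 34, 17, 3, 22]):
  L0: [71, 1, 34, 17, 3, 22]
  L1: h(71,1)=(71*31+1)%997=208 h(34,17)=(34*31+17)%997=74 h(3,22)=(3*31+22)%997=115 -> [208, 74, 115]
  L2: h(208,74)=(208*31+74)%997=540 h(115,115)=(115*31+115)%997=689 -> [540, 689]
  L3: h(540,689)=(540*31+689)%997=480 -> [480]
  root=480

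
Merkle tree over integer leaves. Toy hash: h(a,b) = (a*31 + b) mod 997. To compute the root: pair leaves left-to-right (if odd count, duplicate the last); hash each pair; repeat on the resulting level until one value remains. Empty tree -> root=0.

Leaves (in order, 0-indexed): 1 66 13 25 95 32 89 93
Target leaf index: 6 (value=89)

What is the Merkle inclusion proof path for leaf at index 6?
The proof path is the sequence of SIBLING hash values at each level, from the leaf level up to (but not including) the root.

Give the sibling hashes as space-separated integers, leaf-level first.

Answer: 93 983 444

Derivation:
L0 (leaves): [1, 66, 13, 25, 95, 32, 89, 93], target index=6
L1: h(1,66)=(1*31+66)%997=97 [pair 0] h(13,25)=(13*31+25)%997=428 [pair 1] h(95,32)=(95*31+32)%997=983 [pair 2] h(89,93)=(89*31+93)%997=858 [pair 3] -> [97, 428, 983, 858]
  Sibling for proof at L0: 93
L2: h(97,428)=(97*31+428)%997=444 [pair 0] h(983,858)=(983*31+858)%997=424 [pair 1] -> [444, 424]
  Sibling for proof at L1: 983
L3: h(444,424)=(444*31+424)%997=230 [pair 0] -> [230]
  Sibling for proof at L2: 444
Root: 230
Proof path (sibling hashes from leaf to root): [93, 983, 444]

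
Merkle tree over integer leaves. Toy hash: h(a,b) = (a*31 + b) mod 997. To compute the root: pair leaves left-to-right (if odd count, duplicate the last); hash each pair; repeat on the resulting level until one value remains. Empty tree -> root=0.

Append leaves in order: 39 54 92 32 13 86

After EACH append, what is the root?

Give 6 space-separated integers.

Answer: 39 266 223 163 419 761

Derivation:
After append 39 (leaves=[39]):
  L0: [39]
  root=39
After append 54 (leaves=[39, 54]):
  L0: [39, 54]
  L1: h(39,54)=(39*31+54)%997=266 -> [266]
  root=266
After append 92 (leaves=[39, 54, 92]):
  L0: [39, 54, 92]
  L1: h(39,54)=(39*31+54)%997=266 h(92,92)=(92*31+92)%997=950 -> [266, 950]
  L2: h(266,950)=(266*31+950)%997=223 -> [223]
  root=223
After append 32 (leaves=[39, 54, 92, 32]):
  L0: [39, 54, 92, 32]
  L1: h(39,54)=(39*31+54)%997=266 h(92,32)=(92*31+32)%997=890 -> [266, 890]
  L2: h(266,890)=(266*31+890)%997=163 -> [163]
  root=163
After append 13 (leaves=[39, 54, 92, 32, 13]):
  L0: [39, 54, 92, 32, 13]
  L1: h(39,54)=(39*31+54)%997=266 h(92,32)=(92*31+32)%997=890 h(13,13)=(13*31+13)%997=416 -> [266, 890, 416]
  L2: h(266,890)=(266*31+890)%997=163 h(416,416)=(416*31+416)%997=351 -> [163, 351]
  L3: h(163,351)=(163*31+351)%997=419 -> [419]
  root=419
After append 86 (leaves=[39, 54, 92, 32, 13, 86]):
  L0: [39, 54, 92, 32, 13, 86]
  L1: h(39,54)=(39*31+54)%997=266 h(92,32)=(92*31+32)%997=890 h(13,86)=(13*31+86)%997=489 -> [266, 890, 489]
  L2: h(266,890)=(266*31+890)%997=163 h(489,489)=(489*31+489)%997=693 -> [163, 693]
  L3: h(163,693)=(163*31+693)%997=761 -> [761]
  root=761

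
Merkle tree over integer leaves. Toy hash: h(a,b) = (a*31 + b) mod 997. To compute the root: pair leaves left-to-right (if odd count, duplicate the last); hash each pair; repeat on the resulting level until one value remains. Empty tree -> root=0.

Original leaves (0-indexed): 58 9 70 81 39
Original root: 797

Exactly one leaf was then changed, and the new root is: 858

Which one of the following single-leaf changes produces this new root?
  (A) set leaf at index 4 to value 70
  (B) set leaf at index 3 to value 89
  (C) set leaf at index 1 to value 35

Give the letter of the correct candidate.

Answer: C

Derivation:
Original leaves: [58, 9, 70, 81, 39]
Target new root: 858
Try each candidate change and compute the resulting root:
Candidate A: set leaf[4] = 70 -> leaves = [58, 9, 70, 81, 70]
  L0: [58, 9, 70, 81, 70]
  L1: h(58,9)=(58*31+9)%997=810 h(70,81)=(70*31+81)%997=257 h(70,70)=(70*31+70)%997=246 -> [810, 257, 246]
  L2: h(810,257)=(810*31+257)%997=442 h(246,246)=(246*31+246)%997=893 -> [442, 893]
  L3: h(442,893)=(442*31+893)%997=637 -> [637]
  root = 637 != target 858
Candidate B: set leaf[3] = 89 -> leaves = [58, 9, 70, 89, 39]
  L0: [58, 9, 70, 89, 39]
  L1: h(58,9)=(58*31+9)%997=810 h(70,89)=(70*31+89)%997=265 h(39,39)=(39*31+39)%997=251 -> [810, 265, 251]
  L2: h(810,265)=(810*31+265)%997=450 h(251,251)=(251*31+251)%997=56 -> [450, 56]
  L3: h(450,56)=(450*31+56)%997=48 -> [48]
  root = 48 != target 858
Candidate C: set leaf[1] = 35 -> leaves = [58, 35, 70, 81, 39]
  L0: [58, 35, 70, 81, 39]
  L1: h(58,35)=(58*31+35)%997=836 h(70,81)=(70*31+81)%997=257 h(39,39)=(39*31+39)%997=251 -> [836, 257, 251]
  L2: h(836,257)=(836*31+257)%997=251 h(251,251)=(251*31+251)%997=56 -> [251, 56]
  L3: h(251,56)=(251*31+56)%997=858 -> [858]
  root = 858 == target 858  ** MATCH **
Candidate C produces the target root.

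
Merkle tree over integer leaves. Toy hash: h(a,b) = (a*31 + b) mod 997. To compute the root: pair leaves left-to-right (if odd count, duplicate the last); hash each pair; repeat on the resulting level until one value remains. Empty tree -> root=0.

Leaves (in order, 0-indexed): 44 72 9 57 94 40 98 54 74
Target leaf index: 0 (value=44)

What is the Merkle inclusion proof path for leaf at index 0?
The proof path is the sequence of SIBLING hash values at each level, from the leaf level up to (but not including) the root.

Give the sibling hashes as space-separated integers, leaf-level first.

L0 (leaves): [44, 72, 9, 57, 94, 40, 98, 54, 74], target index=0
L1: h(44,72)=(44*31+72)%997=439 [pair 0] h(9,57)=(9*31+57)%997=336 [pair 1] h(94,40)=(94*31+40)%997=960 [pair 2] h(98,54)=(98*31+54)%997=101 [pair 3] h(74,74)=(74*31+74)%997=374 [pair 4] -> [439, 336, 960, 101, 374]
  Sibling for proof at L0: 72
L2: h(439,336)=(439*31+336)%997=984 [pair 0] h(960,101)=(960*31+101)%997=948 [pair 1] h(374,374)=(374*31+374)%997=4 [pair 2] -> [984, 948, 4]
  Sibling for proof at L1: 336
L3: h(984,948)=(984*31+948)%997=545 [pair 0] h(4,4)=(4*31+4)%997=128 [pair 1] -> [545, 128]
  Sibling for proof at L2: 948
L4: h(545,128)=(545*31+128)%997=74 [pair 0] -> [74]
  Sibling for proof at L3: 128
Root: 74
Proof path (sibling hashes from leaf to root): [72, 336, 948, 128]

Answer: 72 336 948 128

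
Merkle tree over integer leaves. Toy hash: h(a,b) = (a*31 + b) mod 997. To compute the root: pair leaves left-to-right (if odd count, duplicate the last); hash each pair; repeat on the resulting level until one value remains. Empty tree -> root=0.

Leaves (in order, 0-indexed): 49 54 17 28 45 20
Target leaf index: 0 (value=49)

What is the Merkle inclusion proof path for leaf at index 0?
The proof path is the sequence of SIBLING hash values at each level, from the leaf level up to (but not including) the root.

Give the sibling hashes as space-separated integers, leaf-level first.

Answer: 54 555 415

Derivation:
L0 (leaves): [49, 54, 17, 28, 45, 20], target index=0
L1: h(49,54)=(49*31+54)%997=576 [pair 0] h(17,28)=(17*31+28)%997=555 [pair 1] h(45,20)=(45*31+20)%997=418 [pair 2] -> [576, 555, 418]
  Sibling for proof at L0: 54
L2: h(576,555)=(576*31+555)%997=465 [pair 0] h(418,418)=(418*31+418)%997=415 [pair 1] -> [465, 415]
  Sibling for proof at L1: 555
L3: h(465,415)=(465*31+415)%997=872 [pair 0] -> [872]
  Sibling for proof at L2: 415
Root: 872
Proof path (sibling hashes from leaf to root): [54, 555, 415]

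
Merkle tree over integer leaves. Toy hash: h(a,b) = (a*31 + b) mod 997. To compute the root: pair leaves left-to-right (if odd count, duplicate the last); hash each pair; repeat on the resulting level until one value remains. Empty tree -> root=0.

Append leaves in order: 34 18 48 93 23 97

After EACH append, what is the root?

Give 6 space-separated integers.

Answer: 34 75 870 915 73 447

Derivation:
After append 34 (leaves=[34]):
  L0: [34]
  root=34
After append 18 (leaves=[34, 18]):
  L0: [34, 18]
  L1: h(34,18)=(34*31+18)%997=75 -> [75]
  root=75
After append 48 (leaves=[34, 18, 48]):
  L0: [34, 18, 48]
  L1: h(34,18)=(34*31+18)%997=75 h(48,48)=(48*31+48)%997=539 -> [75, 539]
  L2: h(75,539)=(75*31+539)%997=870 -> [870]
  root=870
After append 93 (leaves=[34, 18, 48, 93]):
  L0: [34, 18, 48, 93]
  L1: h(34,18)=(34*31+18)%997=75 h(48,93)=(48*31+93)%997=584 -> [75, 584]
  L2: h(75,584)=(75*31+584)%997=915 -> [915]
  root=915
After append 23 (leaves=[34, 18, 48, 93, 23]):
  L0: [34, 18, 48, 93, 23]
  L1: h(34,18)=(34*31+18)%997=75 h(48,93)=(48*31+93)%997=584 h(23,23)=(23*31+23)%997=736 -> [75, 584, 736]
  L2: h(75,584)=(75*31+584)%997=915 h(736,736)=(736*31+736)%997=621 -> [915, 621]
  L3: h(915,621)=(915*31+621)%997=73 -> [73]
  root=73
After append 97 (leaves=[34, 18, 48, 93, 23, 97]):
  L0: [34, 18, 48, 93, 23, 97]
  L1: h(34,18)=(34*31+18)%997=75 h(48,93)=(48*31+93)%997=584 h(23,97)=(23*31+97)%997=810 -> [75, 584, 810]
  L2: h(75,584)=(75*31+584)%997=915 h(810,810)=(810*31+810)%997=995 -> [915, 995]
  L3: h(915,995)=(915*31+995)%997=447 -> [447]
  root=447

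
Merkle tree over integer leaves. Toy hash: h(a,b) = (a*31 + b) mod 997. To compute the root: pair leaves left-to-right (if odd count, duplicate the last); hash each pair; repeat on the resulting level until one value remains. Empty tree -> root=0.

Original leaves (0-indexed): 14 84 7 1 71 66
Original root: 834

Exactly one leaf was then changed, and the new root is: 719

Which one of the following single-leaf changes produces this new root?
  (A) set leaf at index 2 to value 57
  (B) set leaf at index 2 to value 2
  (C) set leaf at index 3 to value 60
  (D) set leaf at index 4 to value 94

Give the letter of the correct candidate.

Original leaves: [14, 84, 7, 1, 71, 66]
Target new root: 719
Try each candidate change and compute the resulting root:
Candidate A: set leaf[2] = 57 -> leaves = [14, 84, 57, 1, 71, 66]
  L0: [14, 84, 57, 1, 71, 66]
  L1: h(14,84)=(14*31+84)%997=518 h(57,1)=(57*31+1)%997=771 h(71,66)=(71*31+66)%997=273 -> [518, 771, 273]
  L2: h(518,771)=(518*31+771)%997=877 h(273,273)=(273*31+273)%997=760 -> [877, 760]
  L3: h(877,760)=(877*31+760)%997=31 -> [31]
  root = 31 != target 719
Candidate B: set leaf[2] = 2 -> leaves = [14, 84, 2, 1, 71, 66]
  L0: [14, 84, 2, 1, 71, 66]
  L1: h(14,84)=(14*31+84)%997=518 h(2,1)=(2*31+1)%997=63 h(71,66)=(71*31+66)%997=273 -> [518, 63, 273]
  L2: h(518,63)=(518*31+63)%997=169 h(273,273)=(273*31+273)%997=760 -> [169, 760]
  L3: h(169,760)=(169*31+760)%997=17 -> [17]
  root = 17 != target 719
Candidate C: set leaf[3] = 60 -> leaves = [14, 84, 7, 60, 71, 66]
  L0: [14, 84, 7, 60, 71, 66]
  L1: h(14,84)=(14*31+84)%997=518 h(7,60)=(7*31+60)%997=277 h(71,66)=(71*31+66)%997=273 -> [518, 277, 273]
  L2: h(518,277)=(518*31+277)%997=383 h(273,273)=(273*31+273)%997=760 -> [383, 760]
  L3: h(383,760)=(383*31+760)%997=669 -> [669]
  root = 669 != target 719
Candidate D: set leaf[4] = 94 -> leaves = [14, 84, 7, 1, 94, 66]
  L0: [14, 84, 7, 1, 94, 66]
  L1: h(14,84)=(14*31+84)%997=518 h(7,1)=(7*31+1)%997=218 h(94,66)=(94*31+66)%997=986 -> [518, 218, 986]
  L2: h(518,218)=(518*31+218)%997=324 h(986,986)=(986*31+986)%997=645 -> [324, 645]
  L3: h(324,645)=(324*31+645)%997=719 -> [719]
  root = 719 == target 719  ** MATCH **
Candidate D produces the target root.

Answer: D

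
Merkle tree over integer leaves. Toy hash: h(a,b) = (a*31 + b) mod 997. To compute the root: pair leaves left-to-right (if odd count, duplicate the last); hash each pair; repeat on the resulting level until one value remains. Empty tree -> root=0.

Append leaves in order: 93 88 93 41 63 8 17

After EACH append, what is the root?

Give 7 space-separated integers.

Answer: 93 977 362 310 344 578 158

Derivation:
After append 93 (leaves=[93]):
  L0: [93]
  root=93
After append 88 (leaves=[93, 88]):
  L0: [93, 88]
  L1: h(93,88)=(93*31+88)%997=977 -> [977]
  root=977
After append 93 (leaves=[93, 88, 93]):
  L0: [93, 88, 93]
  L1: h(93,88)=(93*31+88)%997=977 h(93,93)=(93*31+93)%997=982 -> [977, 982]
  L2: h(977,982)=(977*31+982)%997=362 -> [362]
  root=362
After append 41 (leaves=[93, 88, 93, 41]):
  L0: [93, 88, 93, 41]
  L1: h(93,88)=(93*31+88)%997=977 h(93,41)=(93*31+41)%997=930 -> [977, 930]
  L2: h(977,930)=(977*31+930)%997=310 -> [310]
  root=310
After append 63 (leaves=[93, 88, 93, 41, 63]):
  L0: [93, 88, 93, 41, 63]
  L1: h(93,88)=(93*31+88)%997=977 h(93,41)=(93*31+41)%997=930 h(63,63)=(63*31+63)%997=22 -> [977, 930, 22]
  L2: h(977,930)=(977*31+930)%997=310 h(22,22)=(22*31+22)%997=704 -> [310, 704]
  L3: h(310,704)=(310*31+704)%997=344 -> [344]
  root=344
After append 8 (leaves=[93, 88, 93, 41, 63, 8]):
  L0: [93, 88, 93, 41, 63, 8]
  L1: h(93,88)=(93*31+88)%997=977 h(93,41)=(93*31+41)%997=930 h(63,8)=(63*31+8)%997=964 -> [977, 930, 964]
  L2: h(977,930)=(977*31+930)%997=310 h(964,964)=(964*31+964)%997=938 -> [310, 938]
  L3: h(310,938)=(310*31+938)%997=578 -> [578]
  root=578
After append 17 (leaves=[93, 88, 93, 41, 63, 8, 17]):
  L0: [93, 88, 93, 41, 63, 8, 17]
  L1: h(93,88)=(93*31+88)%997=977 h(93,41)=(93*31+41)%997=930 h(63,8)=(63*31+8)%997=964 h(17,17)=(17*31+17)%997=544 -> [977, 930, 964, 544]
  L2: h(977,930)=(977*31+930)%997=310 h(964,544)=(964*31+544)%997=518 -> [310, 518]
  L3: h(310,518)=(310*31+518)%997=158 -> [158]
  root=158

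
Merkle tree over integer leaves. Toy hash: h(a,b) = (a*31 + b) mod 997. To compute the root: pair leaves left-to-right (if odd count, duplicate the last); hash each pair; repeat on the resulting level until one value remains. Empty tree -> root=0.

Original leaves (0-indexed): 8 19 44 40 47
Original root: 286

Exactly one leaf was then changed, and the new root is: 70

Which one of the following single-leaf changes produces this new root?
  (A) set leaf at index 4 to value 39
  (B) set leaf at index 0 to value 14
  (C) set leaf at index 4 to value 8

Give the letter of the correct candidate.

Answer: A

Derivation:
Original leaves: [8, 19, 44, 40, 47]
Target new root: 70
Try each candidate change and compute the resulting root:
Candidate A: set leaf[4] = 39 -> leaves = [8, 19, 44, 40, 39]
  L0: [8, 19, 44, 40, 39]
  L1: h(8,19)=(8*31+19)%997=267 h(44,40)=(44*31+40)%997=407 h(39,39)=(39*31+39)%997=251 -> [267, 407, 251]
  L2: h(267,407)=(267*31+407)%997=708 h(251,251)=(251*31+251)%997=56 -> [708, 56]
  L3: h(708,56)=(708*31+56)%997=70 -> [70]
  root = 70 == target 70  ** MATCH **
Candidate B: set leaf[0] = 14 -> leaves = [14, 19, 44, 40, 47]
  L0: [14, 19, 44, 40, 47]
  L1: h(14,19)=(14*31+19)%997=453 h(44,40)=(44*31+40)%997=407 h(47,47)=(47*31+47)%997=507 -> [453, 407, 507]
  L2: h(453,407)=(453*31+407)%997=492 h(507,507)=(507*31+507)%997=272 -> [492, 272]
  L3: h(492,272)=(492*31+272)%997=569 -> [569]
  root = 569 != target 70
Candidate C: set leaf[4] = 8 -> leaves = [8, 19, 44, 40, 8]
  L0: [8, 19, 44, 40, 8]
  L1: h(8,19)=(8*31+19)%997=267 h(44,40)=(44*31+40)%997=407 h(8,8)=(8*31+8)%997=256 -> [267, 407, 256]
  L2: h(267,407)=(267*31+407)%997=708 h(256,256)=(256*31+256)%997=216 -> [708, 216]
  L3: h(708,216)=(708*31+216)%997=230 -> [230]
  root = 230 != target 70
Candidate A produces the target root.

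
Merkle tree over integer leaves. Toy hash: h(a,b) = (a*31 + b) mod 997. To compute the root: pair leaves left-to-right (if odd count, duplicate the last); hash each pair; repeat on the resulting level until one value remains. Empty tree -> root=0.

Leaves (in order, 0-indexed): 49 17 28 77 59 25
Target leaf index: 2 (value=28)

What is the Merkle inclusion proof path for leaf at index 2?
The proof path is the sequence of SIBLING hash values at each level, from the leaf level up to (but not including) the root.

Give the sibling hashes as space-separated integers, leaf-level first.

L0 (leaves): [49, 17, 28, 77, 59, 25], target index=2
L1: h(49,17)=(49*31+17)%997=539 [pair 0] h(28,77)=(28*31+77)%997=945 [pair 1] h(59,25)=(59*31+25)%997=857 [pair 2] -> [539, 945, 857]
  Sibling for proof at L0: 77
L2: h(539,945)=(539*31+945)%997=705 [pair 0] h(857,857)=(857*31+857)%997=505 [pair 1] -> [705, 505]
  Sibling for proof at L1: 539
L3: h(705,505)=(705*31+505)%997=426 [pair 0] -> [426]
  Sibling for proof at L2: 505
Root: 426
Proof path (sibling hashes from leaf to root): [77, 539, 505]

Answer: 77 539 505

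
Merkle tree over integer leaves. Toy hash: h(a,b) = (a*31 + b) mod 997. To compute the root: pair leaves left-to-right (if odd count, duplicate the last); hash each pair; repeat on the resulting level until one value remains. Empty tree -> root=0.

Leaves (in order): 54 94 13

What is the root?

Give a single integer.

L0: [54, 94, 13]
L1: h(54,94)=(54*31+94)%997=771 h(13,13)=(13*31+13)%997=416 -> [771, 416]
L2: h(771,416)=(771*31+416)%997=389 -> [389]

Answer: 389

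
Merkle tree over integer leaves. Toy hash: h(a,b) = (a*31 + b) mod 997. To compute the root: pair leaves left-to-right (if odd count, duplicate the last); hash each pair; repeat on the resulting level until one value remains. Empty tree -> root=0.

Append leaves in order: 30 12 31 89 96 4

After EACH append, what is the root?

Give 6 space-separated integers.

After append 30 (leaves=[30]):
  L0: [30]
  root=30
After append 12 (leaves=[30, 12]):
  L0: [30, 12]
  L1: h(30,12)=(30*31+12)%997=942 -> [942]
  root=942
After append 31 (leaves=[30, 12, 31]):
  L0: [30, 12, 31]
  L1: h(30,12)=(30*31+12)%997=942 h(31,31)=(31*31+31)%997=992 -> [942, 992]
  L2: h(942,992)=(942*31+992)%997=284 -> [284]
  root=284
After append 89 (leaves=[30, 12, 31, 89]):
  L0: [30, 12, 31, 89]
  L1: h(30,12)=(30*31+12)%997=942 h(31,89)=(31*31+89)%997=53 -> [942, 53]
  L2: h(942,53)=(942*31+53)%997=342 -> [342]
  root=342
After append 96 (leaves=[30, 12, 31, 89, 96]):
  L0: [30, 12, 31, 89, 96]
  L1: h(30,12)=(30*31+12)%997=942 h(31,89)=(31*31+89)%997=53 h(96,96)=(96*31+96)%997=81 -> [942, 53, 81]
  L2: h(942,53)=(942*31+53)%997=342 h(81,81)=(81*31+81)%997=598 -> [342, 598]
  L3: h(342,598)=(342*31+598)%997=233 -> [233]
  root=233
After append 4 (leaves=[30, 12, 31, 89, 96, 4]):
  L0: [30, 12, 31, 89, 96, 4]
  L1: h(30,12)=(30*31+12)%997=942 h(31,89)=(31*31+89)%997=53 h(96,4)=(96*31+4)%997=986 -> [942, 53, 986]
  L2: h(942,53)=(942*31+53)%997=342 h(986,986)=(986*31+986)%997=645 -> [342, 645]
  L3: h(342,645)=(342*31+645)%997=280 -> [280]
  root=280

Answer: 30 942 284 342 233 280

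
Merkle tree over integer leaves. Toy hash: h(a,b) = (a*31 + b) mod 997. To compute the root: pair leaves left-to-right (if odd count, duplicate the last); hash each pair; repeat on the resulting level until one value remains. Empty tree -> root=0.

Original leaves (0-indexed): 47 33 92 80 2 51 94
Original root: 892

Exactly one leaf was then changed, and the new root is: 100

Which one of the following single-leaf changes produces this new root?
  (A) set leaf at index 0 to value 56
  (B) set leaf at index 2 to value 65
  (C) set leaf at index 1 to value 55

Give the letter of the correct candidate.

Answer: C

Derivation:
Original leaves: [47, 33, 92, 80, 2, 51, 94]
Target new root: 100
Try each candidate change and compute the resulting root:
Candidate A: set leaf[0] = 56 -> leaves = [56, 33, 92, 80, 2, 51, 94]
  L0: [56, 33, 92, 80, 2, 51, 94]
  L1: h(56,33)=(56*31+33)%997=772 h(92,80)=(92*31+80)%997=938 h(2,51)=(2*31+51)%997=113 h(94,94)=(94*31+94)%997=17 -> [772, 938, 113, 17]
  L2: h(772,938)=(772*31+938)%997=942 h(113,17)=(113*31+17)%997=529 -> [942, 529]
  L3: h(942,529)=(942*31+529)%997=818 -> [818]
  root = 818 != target 100
Candidate B: set leaf[2] = 65 -> leaves = [47, 33, 65, 80, 2, 51, 94]
  L0: [47, 33, 65, 80, 2, 51, 94]
  L1: h(47,33)=(47*31+33)%997=493 h(65,80)=(65*31+80)%997=101 h(2,51)=(2*31+51)%997=113 h(94,94)=(94*31+94)%997=17 -> [493, 101, 113, 17]
  L2: h(493,101)=(493*31+101)%997=429 h(113,17)=(113*31+17)%997=529 -> [429, 529]
  L3: h(429,529)=(429*31+529)%997=867 -> [867]
  root = 867 != target 100
Candidate C: set leaf[1] = 55 -> leaves = [47, 55, 92, 80, 2, 51, 94]
  L0: [47, 55, 92, 80, 2, 51, 94]
  L1: h(47,55)=(47*31+55)%997=515 h(92,80)=(92*31+80)%997=938 h(2,51)=(2*31+51)%997=113 h(94,94)=(94*31+94)%997=17 -> [515, 938, 113, 17]
  L2: h(515,938)=(515*31+938)%997=951 h(113,17)=(113*31+17)%997=529 -> [951, 529]
  L3: h(951,529)=(951*31+529)%997=100 -> [100]
  root = 100 == target 100  ** MATCH **
Candidate C produces the target root.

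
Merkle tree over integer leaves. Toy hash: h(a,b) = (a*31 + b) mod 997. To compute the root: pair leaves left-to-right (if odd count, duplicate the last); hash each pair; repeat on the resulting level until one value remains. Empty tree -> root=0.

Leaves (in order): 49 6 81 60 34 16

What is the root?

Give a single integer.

L0: [49, 6, 81, 60, 34, 16]
L1: h(49,6)=(49*31+6)%997=528 h(81,60)=(81*31+60)%997=577 h(34,16)=(34*31+16)%997=73 -> [528, 577, 73]
L2: h(528,577)=(528*31+577)%997=993 h(73,73)=(73*31+73)%997=342 -> [993, 342]
L3: h(993,342)=(993*31+342)%997=218 -> [218]

Answer: 218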